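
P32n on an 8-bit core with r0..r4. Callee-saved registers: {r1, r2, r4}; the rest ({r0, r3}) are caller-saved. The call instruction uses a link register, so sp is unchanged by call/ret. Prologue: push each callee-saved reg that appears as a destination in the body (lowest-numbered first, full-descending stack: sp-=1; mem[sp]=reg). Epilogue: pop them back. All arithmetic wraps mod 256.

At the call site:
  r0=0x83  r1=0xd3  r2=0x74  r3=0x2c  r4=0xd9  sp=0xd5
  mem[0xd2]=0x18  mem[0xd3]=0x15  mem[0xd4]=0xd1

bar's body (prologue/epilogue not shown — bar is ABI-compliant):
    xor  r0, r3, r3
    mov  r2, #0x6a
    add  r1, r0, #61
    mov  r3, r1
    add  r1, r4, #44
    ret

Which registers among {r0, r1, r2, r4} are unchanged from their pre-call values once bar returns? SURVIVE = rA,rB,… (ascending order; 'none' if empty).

prologue: push r1 -> mem[0xd4]=0xd3, sp=0xd4
prologue: push r2 -> mem[0xd3]=0x74, sp=0xd3
body[0] xor  r0, r3, r3 -> r0=0x00
body[1] mov  r2, #0x6a -> r2=0x6a
body[2] add  r1, r0, #61 -> r1=0x3d
body[3] mov  r3, r1 -> r3=0x3d
body[4] add  r1, r4, #44 -> r1=0x05
epilogue: pop r2=0x74, sp=0xd4
epilogue: pop r1=0xd3, sp=0xd5
r0: caller-saved, written=True
r1: callee-saved, written=True
r2: callee-saved, written=True
r4: callee-saved, written=False

SURVIVE = r1,r2,r4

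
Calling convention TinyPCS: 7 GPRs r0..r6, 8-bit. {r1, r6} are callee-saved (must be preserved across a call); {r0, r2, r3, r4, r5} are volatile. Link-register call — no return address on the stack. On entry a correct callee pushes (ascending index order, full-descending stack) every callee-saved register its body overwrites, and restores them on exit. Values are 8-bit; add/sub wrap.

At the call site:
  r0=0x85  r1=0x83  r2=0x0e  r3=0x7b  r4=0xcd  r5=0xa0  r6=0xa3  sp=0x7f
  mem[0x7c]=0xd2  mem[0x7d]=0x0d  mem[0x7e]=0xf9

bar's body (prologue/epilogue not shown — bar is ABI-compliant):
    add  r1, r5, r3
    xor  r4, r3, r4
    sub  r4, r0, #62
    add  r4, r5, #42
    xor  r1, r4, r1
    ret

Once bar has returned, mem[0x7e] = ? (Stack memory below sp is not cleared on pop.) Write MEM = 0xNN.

prologue: push r1 -> mem[0x7e]=0x83, sp=0x7e
body[0] add  r1, r5, r3 -> r1=0x1b
body[1] xor  r4, r3, r4 -> r4=0xb6
body[2] sub  r4, r0, #62 -> r4=0x47
body[3] add  r4, r5, #42 -> r4=0xca
body[4] xor  r1, r4, r1 -> r1=0xd1
epilogue: pop r1=0x83, sp=0x7f
prologue pushed ['r1'] at ['0x7e']

MEM = 0x83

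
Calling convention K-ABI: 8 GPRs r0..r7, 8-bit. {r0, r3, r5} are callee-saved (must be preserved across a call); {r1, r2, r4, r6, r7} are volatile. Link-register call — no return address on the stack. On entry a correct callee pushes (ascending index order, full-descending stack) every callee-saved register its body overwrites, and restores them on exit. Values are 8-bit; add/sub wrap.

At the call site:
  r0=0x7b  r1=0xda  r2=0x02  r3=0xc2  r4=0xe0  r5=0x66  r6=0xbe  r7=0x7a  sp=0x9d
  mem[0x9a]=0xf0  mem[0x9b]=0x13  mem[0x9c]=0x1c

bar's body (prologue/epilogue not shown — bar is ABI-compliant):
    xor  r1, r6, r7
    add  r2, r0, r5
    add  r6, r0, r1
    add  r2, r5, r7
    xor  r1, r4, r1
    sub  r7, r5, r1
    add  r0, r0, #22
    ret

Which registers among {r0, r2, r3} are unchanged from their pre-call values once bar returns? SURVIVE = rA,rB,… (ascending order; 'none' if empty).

prologue: push r0 → mem[0x9c]=0x7b, sp=0x9c
body[0] xor  r1, r6, r7 → r1=0xc4
body[1] add  r2, r0, r5 → r2=0xe1
body[2] add  r6, r0, r1 → r6=0x3f
body[3] add  r2, r5, r7 → r2=0xe0
body[4] xor  r1, r4, r1 → r1=0x24
body[5] sub  r7, r5, r1 → r7=0x42
body[6] add  r0, r0, #22 → r0=0x91
epilogue: pop r0=0x7b, sp=0x9d
r0: callee-saved, written=True
r2: caller-saved, written=True
r3: callee-saved, written=False

SURVIVE = r0,r3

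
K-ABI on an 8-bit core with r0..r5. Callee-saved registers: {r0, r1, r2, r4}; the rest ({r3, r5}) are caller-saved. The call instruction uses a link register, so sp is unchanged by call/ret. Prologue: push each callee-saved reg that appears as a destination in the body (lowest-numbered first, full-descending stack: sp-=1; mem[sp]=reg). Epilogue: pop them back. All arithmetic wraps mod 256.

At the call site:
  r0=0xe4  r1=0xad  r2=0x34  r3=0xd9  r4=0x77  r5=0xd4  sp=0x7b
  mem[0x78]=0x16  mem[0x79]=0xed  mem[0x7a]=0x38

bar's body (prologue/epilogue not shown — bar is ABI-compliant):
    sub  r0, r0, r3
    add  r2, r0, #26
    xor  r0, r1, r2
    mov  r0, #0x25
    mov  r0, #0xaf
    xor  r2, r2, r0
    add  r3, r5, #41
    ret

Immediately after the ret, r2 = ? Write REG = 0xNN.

REG = 0x34

prologue: push r0 → mem[0x7a]=0xe4, sp=0x7a
prologue: push r2 → mem[0x79]=0x34, sp=0x79
body[0] sub  r0, r0, r3 → r0=0x0b
body[1] add  r2, r0, #26 → r2=0x25
body[2] xor  r0, r1, r2 → r0=0x88
body[3] mov  r0, #0x25 → r0=0x25
body[4] mov  r0, #0xaf → r0=0xaf
body[5] xor  r2, r2, r0 → r2=0x8a
body[6] add  r3, r5, #41 → r3=0xfd
epilogue: pop r2=0x34, sp=0x7a
epilogue: pop r0=0xe4, sp=0x7b
r2 is callee-saved → restored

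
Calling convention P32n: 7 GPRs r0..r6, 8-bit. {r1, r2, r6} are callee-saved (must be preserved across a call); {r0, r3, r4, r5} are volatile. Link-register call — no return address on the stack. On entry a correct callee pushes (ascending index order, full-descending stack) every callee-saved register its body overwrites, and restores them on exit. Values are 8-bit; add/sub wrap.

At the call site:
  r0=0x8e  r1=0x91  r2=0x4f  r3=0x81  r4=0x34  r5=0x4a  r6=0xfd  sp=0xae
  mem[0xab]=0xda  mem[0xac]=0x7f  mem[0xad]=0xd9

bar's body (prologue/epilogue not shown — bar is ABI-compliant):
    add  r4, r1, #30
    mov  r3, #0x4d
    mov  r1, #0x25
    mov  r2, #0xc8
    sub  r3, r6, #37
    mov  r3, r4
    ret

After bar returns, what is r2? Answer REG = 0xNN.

prologue: push r1 -> mem[0xad]=0x91, sp=0xad
prologue: push r2 -> mem[0xac]=0x4f, sp=0xac
body[0] add  r4, r1, #30 -> r4=0xaf
body[1] mov  r3, #0x4d -> r3=0x4d
body[2] mov  r1, #0x25 -> r1=0x25
body[3] mov  r2, #0xc8 -> r2=0xc8
body[4] sub  r3, r6, #37 -> r3=0xd8
body[5] mov  r3, r4 -> r3=0xaf
epilogue: pop r2=0x4f, sp=0xad
epilogue: pop r1=0x91, sp=0xae
r2 is callee-saved -> restored

REG = 0x4f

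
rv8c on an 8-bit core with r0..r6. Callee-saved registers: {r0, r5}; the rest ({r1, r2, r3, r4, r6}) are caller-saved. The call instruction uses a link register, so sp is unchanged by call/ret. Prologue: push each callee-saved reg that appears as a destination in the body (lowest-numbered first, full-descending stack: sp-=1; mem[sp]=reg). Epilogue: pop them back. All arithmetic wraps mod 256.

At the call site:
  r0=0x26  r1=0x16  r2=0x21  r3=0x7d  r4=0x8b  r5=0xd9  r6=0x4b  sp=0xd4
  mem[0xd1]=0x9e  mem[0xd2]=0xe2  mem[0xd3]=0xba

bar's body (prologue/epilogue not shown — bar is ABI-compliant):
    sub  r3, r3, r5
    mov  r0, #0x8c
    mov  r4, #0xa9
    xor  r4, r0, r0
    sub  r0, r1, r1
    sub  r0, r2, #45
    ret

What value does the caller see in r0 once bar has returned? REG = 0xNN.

prologue: push r0 → mem[0xd3]=0x26, sp=0xd3
body[0] sub  r3, r3, r5 → r3=0xa4
body[1] mov  r0, #0x8c → r0=0x8c
body[2] mov  r4, #0xa9 → r4=0xa9
body[3] xor  r4, r0, r0 → r4=0x00
body[4] sub  r0, r1, r1 → r0=0x00
body[5] sub  r0, r2, #45 → r0=0xf4
epilogue: pop r0=0x26, sp=0xd4
r0 is callee-saved → restored

REG = 0x26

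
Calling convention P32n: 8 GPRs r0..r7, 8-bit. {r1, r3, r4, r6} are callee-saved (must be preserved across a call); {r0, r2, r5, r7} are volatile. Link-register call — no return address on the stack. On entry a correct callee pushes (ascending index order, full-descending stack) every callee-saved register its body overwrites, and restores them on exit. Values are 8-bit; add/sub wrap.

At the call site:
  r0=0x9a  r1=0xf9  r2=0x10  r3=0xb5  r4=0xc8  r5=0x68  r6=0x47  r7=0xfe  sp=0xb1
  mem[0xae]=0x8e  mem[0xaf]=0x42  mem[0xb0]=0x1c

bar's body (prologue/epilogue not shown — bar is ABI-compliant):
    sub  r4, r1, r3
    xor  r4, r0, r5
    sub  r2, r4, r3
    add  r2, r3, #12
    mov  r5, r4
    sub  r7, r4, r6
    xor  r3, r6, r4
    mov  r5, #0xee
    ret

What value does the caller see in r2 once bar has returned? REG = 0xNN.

prologue: push r3 -> mem[0xb0]=0xb5, sp=0xb0
prologue: push r4 -> mem[0xaf]=0xc8, sp=0xaf
body[0] sub  r4, r1, r3 -> r4=0x44
body[1] xor  r4, r0, r5 -> r4=0xf2
body[2] sub  r2, r4, r3 -> r2=0x3d
body[3] add  r2, r3, #12 -> r2=0xc1
body[4] mov  r5, r4 -> r5=0xf2
body[5] sub  r7, r4, r6 -> r7=0xab
body[6] xor  r3, r6, r4 -> r3=0xb5
body[7] mov  r5, #0xee -> r5=0xee
epilogue: pop r4=0xc8, sp=0xb0
epilogue: pop r3=0xb5, sp=0xb1
r2 is caller-saved -> body value

REG = 0xc1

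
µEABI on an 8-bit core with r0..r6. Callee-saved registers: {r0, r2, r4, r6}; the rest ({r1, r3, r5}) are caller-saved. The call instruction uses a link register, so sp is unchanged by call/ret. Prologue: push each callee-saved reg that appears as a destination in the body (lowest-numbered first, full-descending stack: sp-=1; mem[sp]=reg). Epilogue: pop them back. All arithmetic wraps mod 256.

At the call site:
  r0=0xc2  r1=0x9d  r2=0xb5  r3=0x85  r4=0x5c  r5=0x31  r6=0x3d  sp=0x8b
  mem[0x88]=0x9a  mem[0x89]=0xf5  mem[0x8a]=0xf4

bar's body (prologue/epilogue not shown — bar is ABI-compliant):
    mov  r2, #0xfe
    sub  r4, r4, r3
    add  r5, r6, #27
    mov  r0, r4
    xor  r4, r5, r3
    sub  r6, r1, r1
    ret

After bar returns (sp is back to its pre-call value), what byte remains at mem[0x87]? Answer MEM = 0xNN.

MEM = 0x3d

prologue: push r0 → mem[0x8a]=0xc2, sp=0x8a
prologue: push r2 → mem[0x89]=0xb5, sp=0x89
prologue: push r4 → mem[0x88]=0x5c, sp=0x88
prologue: push r6 → mem[0x87]=0x3d, sp=0x87
body[0] mov  r2, #0xfe → r2=0xfe
body[1] sub  r4, r4, r3 → r4=0xd7
body[2] add  r5, r6, #27 → r5=0x58
body[3] mov  r0, r4 → r0=0xd7
body[4] xor  r4, r5, r3 → r4=0xdd
body[5] sub  r6, r1, r1 → r6=0x00
epilogue: pop r6=0x3d, sp=0x88
epilogue: pop r4=0x5c, sp=0x89
epilogue: pop r2=0xb5, sp=0x8a
epilogue: pop r0=0xc2, sp=0x8b
prologue pushed ['r0', 'r2', 'r4', 'r6'] at ['0x8a', '0x89', '0x88', '0x87']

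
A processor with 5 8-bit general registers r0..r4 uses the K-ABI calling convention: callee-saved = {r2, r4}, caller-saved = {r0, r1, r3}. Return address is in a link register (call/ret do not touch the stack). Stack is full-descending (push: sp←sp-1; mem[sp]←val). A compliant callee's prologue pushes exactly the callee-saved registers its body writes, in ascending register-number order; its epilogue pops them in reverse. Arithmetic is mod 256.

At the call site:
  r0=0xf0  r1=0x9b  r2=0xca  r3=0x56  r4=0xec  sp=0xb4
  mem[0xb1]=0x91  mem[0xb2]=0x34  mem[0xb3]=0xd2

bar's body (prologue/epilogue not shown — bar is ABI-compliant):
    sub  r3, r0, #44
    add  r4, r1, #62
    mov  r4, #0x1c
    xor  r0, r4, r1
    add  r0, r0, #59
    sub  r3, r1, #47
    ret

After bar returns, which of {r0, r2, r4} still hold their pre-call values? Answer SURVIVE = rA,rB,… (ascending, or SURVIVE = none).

prologue: push r4 → mem[0xb3]=0xec, sp=0xb3
body[0] sub  r3, r0, #44 → r3=0xc4
body[1] add  r4, r1, #62 → r4=0xd9
body[2] mov  r4, #0x1c → r4=0x1c
body[3] xor  r0, r4, r1 → r0=0x87
body[4] add  r0, r0, #59 → r0=0xc2
body[5] sub  r3, r1, #47 → r3=0x6c
epilogue: pop r4=0xec, sp=0xb4
r0: caller-saved, written=True
r2: callee-saved, written=False
r4: callee-saved, written=True

SURVIVE = r2,r4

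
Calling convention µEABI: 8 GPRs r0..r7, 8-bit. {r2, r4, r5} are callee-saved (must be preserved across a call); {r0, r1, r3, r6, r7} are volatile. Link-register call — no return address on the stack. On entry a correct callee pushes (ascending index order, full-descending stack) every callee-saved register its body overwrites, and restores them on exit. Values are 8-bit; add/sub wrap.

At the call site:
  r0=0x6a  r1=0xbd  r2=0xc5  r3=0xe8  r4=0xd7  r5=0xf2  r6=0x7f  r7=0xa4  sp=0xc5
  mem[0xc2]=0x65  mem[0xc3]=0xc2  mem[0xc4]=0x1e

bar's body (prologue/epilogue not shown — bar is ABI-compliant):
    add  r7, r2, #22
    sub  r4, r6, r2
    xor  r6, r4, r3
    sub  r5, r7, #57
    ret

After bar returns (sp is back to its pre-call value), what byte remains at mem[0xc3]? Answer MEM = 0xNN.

MEM = 0xf2

prologue: push r4 -> mem[0xc4]=0xd7, sp=0xc4
prologue: push r5 -> mem[0xc3]=0xf2, sp=0xc3
body[0] add  r7, r2, #22 -> r7=0xdb
body[1] sub  r4, r6, r2 -> r4=0xba
body[2] xor  r6, r4, r3 -> r6=0x52
body[3] sub  r5, r7, #57 -> r5=0xa2
epilogue: pop r5=0xf2, sp=0xc4
epilogue: pop r4=0xd7, sp=0xc5
prologue pushed ['r4', 'r5'] at ['0xc4', '0xc3']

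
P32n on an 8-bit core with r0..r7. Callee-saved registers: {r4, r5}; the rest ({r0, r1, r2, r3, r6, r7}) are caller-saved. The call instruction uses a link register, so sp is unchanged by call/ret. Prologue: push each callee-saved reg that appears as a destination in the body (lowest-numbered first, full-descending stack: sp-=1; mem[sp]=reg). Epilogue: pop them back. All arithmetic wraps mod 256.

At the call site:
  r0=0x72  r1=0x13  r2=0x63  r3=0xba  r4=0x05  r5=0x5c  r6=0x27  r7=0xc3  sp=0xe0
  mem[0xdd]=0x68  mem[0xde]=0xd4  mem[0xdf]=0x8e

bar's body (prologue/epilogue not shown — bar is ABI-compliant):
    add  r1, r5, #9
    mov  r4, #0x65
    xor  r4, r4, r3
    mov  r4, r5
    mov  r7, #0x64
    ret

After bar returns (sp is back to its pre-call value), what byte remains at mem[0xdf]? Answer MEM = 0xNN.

prologue: push r4 → mem[0xdf]=0x05, sp=0xdf
body[0] add  r1, r5, #9 → r1=0x65
body[1] mov  r4, #0x65 → r4=0x65
body[2] xor  r4, r4, r3 → r4=0xdf
body[3] mov  r4, r5 → r4=0x5c
body[4] mov  r7, #0x64 → r7=0x64
epilogue: pop r4=0x05, sp=0xe0
prologue pushed ['r4'] at ['0xdf']

MEM = 0x05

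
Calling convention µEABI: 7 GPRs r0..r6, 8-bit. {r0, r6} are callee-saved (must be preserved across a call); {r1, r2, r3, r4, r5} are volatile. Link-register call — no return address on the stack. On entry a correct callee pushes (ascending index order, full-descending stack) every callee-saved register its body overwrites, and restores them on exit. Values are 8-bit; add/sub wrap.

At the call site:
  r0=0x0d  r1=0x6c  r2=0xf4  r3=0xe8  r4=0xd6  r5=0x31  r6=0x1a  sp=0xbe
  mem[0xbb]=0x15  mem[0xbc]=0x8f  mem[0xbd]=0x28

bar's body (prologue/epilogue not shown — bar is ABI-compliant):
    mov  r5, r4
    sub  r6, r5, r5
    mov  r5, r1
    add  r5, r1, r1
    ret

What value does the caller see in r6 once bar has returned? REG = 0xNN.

prologue: push r6 → mem[0xbd]=0x1a, sp=0xbd
body[0] mov  r5, r4 → r5=0xd6
body[1] sub  r6, r5, r5 → r6=0x00
body[2] mov  r5, r1 → r5=0x6c
body[3] add  r5, r1, r1 → r5=0xd8
epilogue: pop r6=0x1a, sp=0xbe
r6 is callee-saved → restored

REG = 0x1a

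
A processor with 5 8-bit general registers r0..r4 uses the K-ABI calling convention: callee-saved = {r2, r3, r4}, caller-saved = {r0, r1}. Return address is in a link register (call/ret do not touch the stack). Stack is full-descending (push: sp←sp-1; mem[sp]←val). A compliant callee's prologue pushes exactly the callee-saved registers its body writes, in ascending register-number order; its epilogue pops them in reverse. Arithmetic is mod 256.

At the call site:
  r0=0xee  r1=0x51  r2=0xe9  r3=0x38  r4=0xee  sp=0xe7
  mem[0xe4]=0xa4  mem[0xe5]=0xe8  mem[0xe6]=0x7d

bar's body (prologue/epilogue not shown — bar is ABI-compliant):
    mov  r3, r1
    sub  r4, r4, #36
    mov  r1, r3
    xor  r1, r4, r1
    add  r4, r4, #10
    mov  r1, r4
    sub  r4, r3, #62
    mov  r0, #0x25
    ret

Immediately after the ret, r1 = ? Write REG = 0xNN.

prologue: push r3 → mem[0xe6]=0x38, sp=0xe6
prologue: push r4 → mem[0xe5]=0xee, sp=0xe5
body[0] mov  r3, r1 → r3=0x51
body[1] sub  r4, r4, #36 → r4=0xca
body[2] mov  r1, r3 → r1=0x51
body[3] xor  r1, r4, r1 → r1=0x9b
body[4] add  r4, r4, #10 → r4=0xd4
body[5] mov  r1, r4 → r1=0xd4
body[6] sub  r4, r3, #62 → r4=0x13
body[7] mov  r0, #0x25 → r0=0x25
epilogue: pop r4=0xee, sp=0xe6
epilogue: pop r3=0x38, sp=0xe7
r1 is caller-saved → body value

REG = 0xd4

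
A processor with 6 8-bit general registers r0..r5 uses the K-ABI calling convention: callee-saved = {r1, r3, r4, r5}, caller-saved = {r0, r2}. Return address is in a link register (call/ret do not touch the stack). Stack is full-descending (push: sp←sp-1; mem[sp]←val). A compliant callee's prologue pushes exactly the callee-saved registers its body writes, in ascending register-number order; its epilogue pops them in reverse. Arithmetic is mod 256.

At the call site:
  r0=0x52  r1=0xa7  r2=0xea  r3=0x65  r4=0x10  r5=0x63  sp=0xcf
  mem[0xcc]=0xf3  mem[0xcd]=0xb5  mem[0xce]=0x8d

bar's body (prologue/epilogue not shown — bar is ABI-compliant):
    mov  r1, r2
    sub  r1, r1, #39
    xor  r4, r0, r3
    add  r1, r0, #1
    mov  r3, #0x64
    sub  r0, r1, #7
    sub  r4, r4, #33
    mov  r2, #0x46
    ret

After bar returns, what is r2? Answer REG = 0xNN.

prologue: push r1 -> mem[0xce]=0xa7, sp=0xce
prologue: push r3 -> mem[0xcd]=0x65, sp=0xcd
prologue: push r4 -> mem[0xcc]=0x10, sp=0xcc
body[0] mov  r1, r2 -> r1=0xea
body[1] sub  r1, r1, #39 -> r1=0xc3
body[2] xor  r4, r0, r3 -> r4=0x37
body[3] add  r1, r0, #1 -> r1=0x53
body[4] mov  r3, #0x64 -> r3=0x64
body[5] sub  r0, r1, #7 -> r0=0x4c
body[6] sub  r4, r4, #33 -> r4=0x16
body[7] mov  r2, #0x46 -> r2=0x46
epilogue: pop r4=0x10, sp=0xcd
epilogue: pop r3=0x65, sp=0xce
epilogue: pop r1=0xa7, sp=0xcf
r2 is caller-saved -> body value

REG = 0x46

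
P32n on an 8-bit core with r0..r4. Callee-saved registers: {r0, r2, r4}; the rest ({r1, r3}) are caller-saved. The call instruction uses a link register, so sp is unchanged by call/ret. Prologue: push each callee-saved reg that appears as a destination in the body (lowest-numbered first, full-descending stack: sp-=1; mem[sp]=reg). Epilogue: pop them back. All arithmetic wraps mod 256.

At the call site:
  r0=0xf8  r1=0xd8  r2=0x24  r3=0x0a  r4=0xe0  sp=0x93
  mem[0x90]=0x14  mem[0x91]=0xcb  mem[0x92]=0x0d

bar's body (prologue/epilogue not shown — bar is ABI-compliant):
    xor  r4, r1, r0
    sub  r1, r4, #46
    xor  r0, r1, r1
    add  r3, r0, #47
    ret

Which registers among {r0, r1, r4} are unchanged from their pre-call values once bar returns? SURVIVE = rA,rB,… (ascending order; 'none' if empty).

SURVIVE = r0,r4

prologue: push r0 -> mem[0x92]=0xf8, sp=0x92
prologue: push r4 -> mem[0x91]=0xe0, sp=0x91
body[0] xor  r4, r1, r0 -> r4=0x20
body[1] sub  r1, r4, #46 -> r1=0xf2
body[2] xor  r0, r1, r1 -> r0=0x00
body[3] add  r3, r0, #47 -> r3=0x2f
epilogue: pop r4=0xe0, sp=0x92
epilogue: pop r0=0xf8, sp=0x93
r0: callee-saved, written=True
r1: caller-saved, written=True
r4: callee-saved, written=True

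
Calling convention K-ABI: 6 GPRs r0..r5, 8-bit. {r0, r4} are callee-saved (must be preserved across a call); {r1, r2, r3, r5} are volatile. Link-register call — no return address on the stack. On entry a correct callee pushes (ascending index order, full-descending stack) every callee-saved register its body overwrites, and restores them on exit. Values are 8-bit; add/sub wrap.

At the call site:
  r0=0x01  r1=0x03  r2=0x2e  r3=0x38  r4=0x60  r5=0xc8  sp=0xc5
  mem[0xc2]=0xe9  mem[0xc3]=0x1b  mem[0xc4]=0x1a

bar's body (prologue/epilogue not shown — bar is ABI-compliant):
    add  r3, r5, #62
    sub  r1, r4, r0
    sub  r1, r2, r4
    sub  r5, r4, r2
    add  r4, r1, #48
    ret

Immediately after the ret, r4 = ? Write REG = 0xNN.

REG = 0x60

prologue: push r4 -> mem[0xc4]=0x60, sp=0xc4
body[0] add  r3, r5, #62 -> r3=0x06
body[1] sub  r1, r4, r0 -> r1=0x5f
body[2] sub  r1, r2, r4 -> r1=0xce
body[3] sub  r5, r4, r2 -> r5=0x32
body[4] add  r4, r1, #48 -> r4=0xfe
epilogue: pop r4=0x60, sp=0xc5
r4 is callee-saved -> restored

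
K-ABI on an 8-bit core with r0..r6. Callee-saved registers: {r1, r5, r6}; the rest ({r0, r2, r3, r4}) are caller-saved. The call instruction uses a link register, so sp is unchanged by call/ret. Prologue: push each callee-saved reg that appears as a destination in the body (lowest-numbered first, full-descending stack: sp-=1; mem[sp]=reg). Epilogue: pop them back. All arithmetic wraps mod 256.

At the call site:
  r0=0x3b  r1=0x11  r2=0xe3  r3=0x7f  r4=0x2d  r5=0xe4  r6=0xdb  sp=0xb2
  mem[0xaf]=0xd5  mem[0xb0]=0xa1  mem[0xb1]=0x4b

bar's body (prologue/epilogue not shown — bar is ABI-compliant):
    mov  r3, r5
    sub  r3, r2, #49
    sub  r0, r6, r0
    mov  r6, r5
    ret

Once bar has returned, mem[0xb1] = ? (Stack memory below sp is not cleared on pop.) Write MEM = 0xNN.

MEM = 0xdb

prologue: push r6 -> mem[0xb1]=0xdb, sp=0xb1
body[0] mov  r3, r5 -> r3=0xe4
body[1] sub  r3, r2, #49 -> r3=0xb2
body[2] sub  r0, r6, r0 -> r0=0xa0
body[3] mov  r6, r5 -> r6=0xe4
epilogue: pop r6=0xdb, sp=0xb2
prologue pushed ['r6'] at ['0xb1']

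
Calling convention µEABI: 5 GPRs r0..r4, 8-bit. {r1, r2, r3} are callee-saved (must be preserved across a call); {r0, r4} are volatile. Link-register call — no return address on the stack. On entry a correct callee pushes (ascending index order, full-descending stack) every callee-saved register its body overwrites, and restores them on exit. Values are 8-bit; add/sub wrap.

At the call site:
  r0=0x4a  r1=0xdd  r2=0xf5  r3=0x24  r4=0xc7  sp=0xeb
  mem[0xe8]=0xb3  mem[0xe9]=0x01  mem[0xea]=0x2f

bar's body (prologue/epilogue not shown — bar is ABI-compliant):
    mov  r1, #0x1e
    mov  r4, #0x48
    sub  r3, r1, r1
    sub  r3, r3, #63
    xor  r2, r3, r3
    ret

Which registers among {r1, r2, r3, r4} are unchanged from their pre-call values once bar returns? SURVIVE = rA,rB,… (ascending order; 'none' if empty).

SURVIVE = r1,r2,r3

prologue: push r1 -> mem[0xea]=0xdd, sp=0xea
prologue: push r2 -> mem[0xe9]=0xf5, sp=0xe9
prologue: push r3 -> mem[0xe8]=0x24, sp=0xe8
body[0] mov  r1, #0x1e -> r1=0x1e
body[1] mov  r4, #0x48 -> r4=0x48
body[2] sub  r3, r1, r1 -> r3=0x00
body[3] sub  r3, r3, #63 -> r3=0xc1
body[4] xor  r2, r3, r3 -> r2=0x00
epilogue: pop r3=0x24, sp=0xe9
epilogue: pop r2=0xf5, sp=0xea
epilogue: pop r1=0xdd, sp=0xeb
r1: callee-saved, written=True
r2: callee-saved, written=True
r3: callee-saved, written=True
r4: caller-saved, written=True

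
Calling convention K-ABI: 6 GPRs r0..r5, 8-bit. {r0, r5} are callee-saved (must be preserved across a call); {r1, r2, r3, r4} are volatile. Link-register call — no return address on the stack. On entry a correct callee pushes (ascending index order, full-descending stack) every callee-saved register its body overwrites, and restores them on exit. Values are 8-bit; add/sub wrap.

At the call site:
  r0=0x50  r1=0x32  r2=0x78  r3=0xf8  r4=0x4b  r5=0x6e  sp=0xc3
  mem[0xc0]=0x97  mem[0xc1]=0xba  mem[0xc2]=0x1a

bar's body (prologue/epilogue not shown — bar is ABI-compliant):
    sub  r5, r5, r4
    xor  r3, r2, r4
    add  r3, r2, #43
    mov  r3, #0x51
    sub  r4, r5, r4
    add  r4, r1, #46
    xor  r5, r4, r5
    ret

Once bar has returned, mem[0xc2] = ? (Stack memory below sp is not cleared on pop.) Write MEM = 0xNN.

prologue: push r5 -> mem[0xc2]=0x6e, sp=0xc2
body[0] sub  r5, r5, r4 -> r5=0x23
body[1] xor  r3, r2, r4 -> r3=0x33
body[2] add  r3, r2, #43 -> r3=0xa3
body[3] mov  r3, #0x51 -> r3=0x51
body[4] sub  r4, r5, r4 -> r4=0xd8
body[5] add  r4, r1, #46 -> r4=0x60
body[6] xor  r5, r4, r5 -> r5=0x43
epilogue: pop r5=0x6e, sp=0xc3
prologue pushed ['r5'] at ['0xc2']

MEM = 0x6e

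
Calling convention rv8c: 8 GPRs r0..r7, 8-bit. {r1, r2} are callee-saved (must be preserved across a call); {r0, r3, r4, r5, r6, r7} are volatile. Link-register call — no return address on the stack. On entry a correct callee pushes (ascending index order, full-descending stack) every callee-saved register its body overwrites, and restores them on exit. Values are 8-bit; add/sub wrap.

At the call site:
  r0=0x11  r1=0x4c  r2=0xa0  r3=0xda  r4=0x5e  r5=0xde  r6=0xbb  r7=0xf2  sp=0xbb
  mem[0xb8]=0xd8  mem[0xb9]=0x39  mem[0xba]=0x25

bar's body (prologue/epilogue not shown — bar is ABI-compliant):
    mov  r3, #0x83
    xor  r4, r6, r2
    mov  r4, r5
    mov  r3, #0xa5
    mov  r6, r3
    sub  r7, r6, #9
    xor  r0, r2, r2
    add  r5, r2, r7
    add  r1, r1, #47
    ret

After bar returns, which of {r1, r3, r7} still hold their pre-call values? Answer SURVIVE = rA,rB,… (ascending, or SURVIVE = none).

prologue: push r1 → mem[0xba]=0x4c, sp=0xba
body[0] mov  r3, #0x83 → r3=0x83
body[1] xor  r4, r6, r2 → r4=0x1b
body[2] mov  r4, r5 → r4=0xde
body[3] mov  r3, #0xa5 → r3=0xa5
body[4] mov  r6, r3 → r6=0xa5
body[5] sub  r7, r6, #9 → r7=0x9c
body[6] xor  r0, r2, r2 → r0=0x00
body[7] add  r5, r2, r7 → r5=0x3c
body[8] add  r1, r1, #47 → r1=0x7b
epilogue: pop r1=0x4c, sp=0xbb
r1: callee-saved, written=True
r3: caller-saved, written=True
r7: caller-saved, written=True

SURVIVE = r1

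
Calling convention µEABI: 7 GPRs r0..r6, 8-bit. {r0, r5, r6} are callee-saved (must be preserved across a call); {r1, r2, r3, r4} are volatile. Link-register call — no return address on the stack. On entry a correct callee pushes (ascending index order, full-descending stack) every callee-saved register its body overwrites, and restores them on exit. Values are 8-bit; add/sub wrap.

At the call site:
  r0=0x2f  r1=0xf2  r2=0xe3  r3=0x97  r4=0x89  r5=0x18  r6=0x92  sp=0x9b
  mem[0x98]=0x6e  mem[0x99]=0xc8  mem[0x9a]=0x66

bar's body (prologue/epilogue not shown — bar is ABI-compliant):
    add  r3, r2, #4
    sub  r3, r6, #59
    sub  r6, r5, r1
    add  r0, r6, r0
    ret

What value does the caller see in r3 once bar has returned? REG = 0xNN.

REG = 0x57

prologue: push r0 -> mem[0x9a]=0x2f, sp=0x9a
prologue: push r6 -> mem[0x99]=0x92, sp=0x99
body[0] add  r3, r2, #4 -> r3=0xe7
body[1] sub  r3, r6, #59 -> r3=0x57
body[2] sub  r6, r5, r1 -> r6=0x26
body[3] add  r0, r6, r0 -> r0=0x55
epilogue: pop r6=0x92, sp=0x9a
epilogue: pop r0=0x2f, sp=0x9b
r3 is caller-saved -> body value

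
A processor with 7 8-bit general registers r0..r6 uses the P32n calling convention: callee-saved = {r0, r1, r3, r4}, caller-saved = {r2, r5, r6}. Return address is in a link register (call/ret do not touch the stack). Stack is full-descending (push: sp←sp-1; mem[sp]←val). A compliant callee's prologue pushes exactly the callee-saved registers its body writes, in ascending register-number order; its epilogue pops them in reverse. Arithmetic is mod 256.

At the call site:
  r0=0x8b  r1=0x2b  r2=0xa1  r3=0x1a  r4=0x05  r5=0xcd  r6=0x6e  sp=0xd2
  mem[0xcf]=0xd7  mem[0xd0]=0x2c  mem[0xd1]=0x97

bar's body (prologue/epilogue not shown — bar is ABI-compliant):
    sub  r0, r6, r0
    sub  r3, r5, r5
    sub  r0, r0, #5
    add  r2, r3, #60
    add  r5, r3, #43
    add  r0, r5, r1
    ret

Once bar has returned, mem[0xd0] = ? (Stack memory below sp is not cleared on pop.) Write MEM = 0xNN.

prologue: push r0 → mem[0xd1]=0x8b, sp=0xd1
prologue: push r3 → mem[0xd0]=0x1a, sp=0xd0
body[0] sub  r0, r6, r0 → r0=0xe3
body[1] sub  r3, r5, r5 → r3=0x00
body[2] sub  r0, r0, #5 → r0=0xde
body[3] add  r2, r3, #60 → r2=0x3c
body[4] add  r5, r3, #43 → r5=0x2b
body[5] add  r0, r5, r1 → r0=0x56
epilogue: pop r3=0x1a, sp=0xd1
epilogue: pop r0=0x8b, sp=0xd2
prologue pushed ['r0', 'r3'] at ['0xd1', '0xd0']

MEM = 0x1a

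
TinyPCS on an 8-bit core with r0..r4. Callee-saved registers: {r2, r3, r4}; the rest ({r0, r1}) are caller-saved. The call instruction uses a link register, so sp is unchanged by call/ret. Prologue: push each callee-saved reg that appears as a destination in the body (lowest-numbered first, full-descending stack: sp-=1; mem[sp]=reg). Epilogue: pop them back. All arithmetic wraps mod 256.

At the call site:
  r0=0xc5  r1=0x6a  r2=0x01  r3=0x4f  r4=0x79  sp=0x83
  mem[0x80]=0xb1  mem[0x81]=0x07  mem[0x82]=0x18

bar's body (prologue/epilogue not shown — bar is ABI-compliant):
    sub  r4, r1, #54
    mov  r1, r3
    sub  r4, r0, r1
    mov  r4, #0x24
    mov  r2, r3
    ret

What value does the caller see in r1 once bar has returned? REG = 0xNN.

prologue: push r2 -> mem[0x82]=0x01, sp=0x82
prologue: push r4 -> mem[0x81]=0x79, sp=0x81
body[0] sub  r4, r1, #54 -> r4=0x34
body[1] mov  r1, r3 -> r1=0x4f
body[2] sub  r4, r0, r1 -> r4=0x76
body[3] mov  r4, #0x24 -> r4=0x24
body[4] mov  r2, r3 -> r2=0x4f
epilogue: pop r4=0x79, sp=0x82
epilogue: pop r2=0x01, sp=0x83
r1 is caller-saved -> body value

REG = 0x4f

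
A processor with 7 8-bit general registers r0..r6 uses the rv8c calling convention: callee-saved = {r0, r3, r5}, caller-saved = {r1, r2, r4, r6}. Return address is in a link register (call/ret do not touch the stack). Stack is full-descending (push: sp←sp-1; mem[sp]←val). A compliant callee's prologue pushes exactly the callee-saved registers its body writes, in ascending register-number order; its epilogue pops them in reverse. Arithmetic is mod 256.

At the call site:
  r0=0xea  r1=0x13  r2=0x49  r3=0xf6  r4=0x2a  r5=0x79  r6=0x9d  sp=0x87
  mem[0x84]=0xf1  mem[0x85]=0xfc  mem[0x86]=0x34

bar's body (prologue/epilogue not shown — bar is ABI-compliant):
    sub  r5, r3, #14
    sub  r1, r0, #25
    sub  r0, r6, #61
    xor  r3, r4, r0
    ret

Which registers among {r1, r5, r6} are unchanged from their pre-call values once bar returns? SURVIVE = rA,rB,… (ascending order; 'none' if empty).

SURVIVE = r5,r6

prologue: push r0 → mem[0x86]=0xea, sp=0x86
prologue: push r3 → mem[0x85]=0xf6, sp=0x85
prologue: push r5 → mem[0x84]=0x79, sp=0x84
body[0] sub  r5, r3, #14 → r5=0xe8
body[1] sub  r1, r0, #25 → r1=0xd1
body[2] sub  r0, r6, #61 → r0=0x60
body[3] xor  r3, r4, r0 → r3=0x4a
epilogue: pop r5=0x79, sp=0x85
epilogue: pop r3=0xf6, sp=0x86
epilogue: pop r0=0xea, sp=0x87
r1: caller-saved, written=True
r5: callee-saved, written=True
r6: caller-saved, written=False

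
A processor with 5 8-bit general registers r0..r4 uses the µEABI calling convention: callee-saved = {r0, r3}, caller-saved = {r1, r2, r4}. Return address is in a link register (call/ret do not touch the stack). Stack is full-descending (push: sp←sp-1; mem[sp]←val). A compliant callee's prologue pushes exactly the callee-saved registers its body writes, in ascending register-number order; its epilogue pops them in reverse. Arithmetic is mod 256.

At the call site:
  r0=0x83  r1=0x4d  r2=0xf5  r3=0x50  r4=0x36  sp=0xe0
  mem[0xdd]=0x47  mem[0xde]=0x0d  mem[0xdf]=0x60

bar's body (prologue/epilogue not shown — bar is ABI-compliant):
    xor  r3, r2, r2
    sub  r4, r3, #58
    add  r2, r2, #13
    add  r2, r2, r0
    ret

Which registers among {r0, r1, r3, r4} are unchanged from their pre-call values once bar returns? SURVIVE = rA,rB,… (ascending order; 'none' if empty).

SURVIVE = r0,r1,r3

prologue: push r3 -> mem[0xdf]=0x50, sp=0xdf
body[0] xor  r3, r2, r2 -> r3=0x00
body[1] sub  r4, r3, #58 -> r4=0xc6
body[2] add  r2, r2, #13 -> r2=0x02
body[3] add  r2, r2, r0 -> r2=0x85
epilogue: pop r3=0x50, sp=0xe0
r0: callee-saved, written=False
r1: caller-saved, written=False
r3: callee-saved, written=True
r4: caller-saved, written=True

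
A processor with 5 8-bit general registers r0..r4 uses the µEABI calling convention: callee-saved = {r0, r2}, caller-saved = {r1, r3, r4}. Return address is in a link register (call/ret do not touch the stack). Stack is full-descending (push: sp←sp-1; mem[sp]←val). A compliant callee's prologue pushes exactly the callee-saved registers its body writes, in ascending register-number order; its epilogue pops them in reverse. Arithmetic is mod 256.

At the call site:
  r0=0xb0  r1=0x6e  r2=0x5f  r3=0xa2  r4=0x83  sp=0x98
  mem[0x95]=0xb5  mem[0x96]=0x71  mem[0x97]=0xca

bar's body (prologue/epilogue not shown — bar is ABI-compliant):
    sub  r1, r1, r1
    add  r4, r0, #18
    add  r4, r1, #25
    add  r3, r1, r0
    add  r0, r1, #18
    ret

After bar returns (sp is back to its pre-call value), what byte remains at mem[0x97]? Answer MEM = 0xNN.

prologue: push r0 → mem[0x97]=0xb0, sp=0x97
body[0] sub  r1, r1, r1 → r1=0x00
body[1] add  r4, r0, #18 → r4=0xc2
body[2] add  r4, r1, #25 → r4=0x19
body[3] add  r3, r1, r0 → r3=0xb0
body[4] add  r0, r1, #18 → r0=0x12
epilogue: pop r0=0xb0, sp=0x98
prologue pushed ['r0'] at ['0x97']

MEM = 0xb0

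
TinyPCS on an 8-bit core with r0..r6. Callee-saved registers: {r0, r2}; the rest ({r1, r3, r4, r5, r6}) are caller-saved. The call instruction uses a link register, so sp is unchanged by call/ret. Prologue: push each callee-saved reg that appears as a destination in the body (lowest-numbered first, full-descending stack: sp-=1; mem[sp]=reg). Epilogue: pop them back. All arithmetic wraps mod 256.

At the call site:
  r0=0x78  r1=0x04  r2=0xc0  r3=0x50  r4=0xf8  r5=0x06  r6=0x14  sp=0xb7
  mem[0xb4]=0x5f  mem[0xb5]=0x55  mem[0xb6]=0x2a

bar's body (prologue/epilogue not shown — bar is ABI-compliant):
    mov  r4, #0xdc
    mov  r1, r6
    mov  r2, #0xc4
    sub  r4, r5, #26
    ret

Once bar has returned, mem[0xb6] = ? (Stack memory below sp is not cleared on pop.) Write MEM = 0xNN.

prologue: push r2 → mem[0xb6]=0xc0, sp=0xb6
body[0] mov  r4, #0xdc → r4=0xdc
body[1] mov  r1, r6 → r1=0x14
body[2] mov  r2, #0xc4 → r2=0xc4
body[3] sub  r4, r5, #26 → r4=0xec
epilogue: pop r2=0xc0, sp=0xb7
prologue pushed ['r2'] at ['0xb6']

MEM = 0xc0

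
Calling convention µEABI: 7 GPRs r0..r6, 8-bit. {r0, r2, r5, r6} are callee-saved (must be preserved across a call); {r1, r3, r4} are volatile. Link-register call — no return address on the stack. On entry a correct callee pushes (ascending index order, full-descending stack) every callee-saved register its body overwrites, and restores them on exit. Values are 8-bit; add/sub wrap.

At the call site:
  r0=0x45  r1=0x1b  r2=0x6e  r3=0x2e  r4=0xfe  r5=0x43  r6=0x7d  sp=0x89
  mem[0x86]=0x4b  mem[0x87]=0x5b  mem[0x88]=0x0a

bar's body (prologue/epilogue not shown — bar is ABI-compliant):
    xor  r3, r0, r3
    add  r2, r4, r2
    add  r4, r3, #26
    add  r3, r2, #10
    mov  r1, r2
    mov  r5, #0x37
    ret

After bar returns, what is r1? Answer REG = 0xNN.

REG = 0x6c

prologue: push r2 → mem[0x88]=0x6e, sp=0x88
prologue: push r5 → mem[0x87]=0x43, sp=0x87
body[0] xor  r3, r0, r3 → r3=0x6b
body[1] add  r2, r4, r2 → r2=0x6c
body[2] add  r4, r3, #26 → r4=0x85
body[3] add  r3, r2, #10 → r3=0x76
body[4] mov  r1, r2 → r1=0x6c
body[5] mov  r5, #0x37 → r5=0x37
epilogue: pop r5=0x43, sp=0x88
epilogue: pop r2=0x6e, sp=0x89
r1 is caller-saved → body value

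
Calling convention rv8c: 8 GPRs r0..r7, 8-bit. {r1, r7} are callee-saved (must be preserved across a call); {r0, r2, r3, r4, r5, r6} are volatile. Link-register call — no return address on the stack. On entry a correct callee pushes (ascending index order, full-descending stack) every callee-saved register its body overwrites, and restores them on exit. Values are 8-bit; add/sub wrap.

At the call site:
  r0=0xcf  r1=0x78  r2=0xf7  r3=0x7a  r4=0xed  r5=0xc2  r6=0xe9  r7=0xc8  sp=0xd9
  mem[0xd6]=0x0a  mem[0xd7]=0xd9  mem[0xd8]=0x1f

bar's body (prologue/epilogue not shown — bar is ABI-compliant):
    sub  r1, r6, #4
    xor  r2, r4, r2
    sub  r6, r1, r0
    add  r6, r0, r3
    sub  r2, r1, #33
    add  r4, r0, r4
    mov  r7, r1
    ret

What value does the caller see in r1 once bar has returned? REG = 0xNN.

prologue: push r1 -> mem[0xd8]=0x78, sp=0xd8
prologue: push r7 -> mem[0xd7]=0xc8, sp=0xd7
body[0] sub  r1, r6, #4 -> r1=0xe5
body[1] xor  r2, r4, r2 -> r2=0x1a
body[2] sub  r6, r1, r0 -> r6=0x16
body[3] add  r6, r0, r3 -> r6=0x49
body[4] sub  r2, r1, #33 -> r2=0xc4
body[5] add  r4, r0, r4 -> r4=0xbc
body[6] mov  r7, r1 -> r7=0xe5
epilogue: pop r7=0xc8, sp=0xd8
epilogue: pop r1=0x78, sp=0xd9
r1 is callee-saved -> restored

REG = 0x78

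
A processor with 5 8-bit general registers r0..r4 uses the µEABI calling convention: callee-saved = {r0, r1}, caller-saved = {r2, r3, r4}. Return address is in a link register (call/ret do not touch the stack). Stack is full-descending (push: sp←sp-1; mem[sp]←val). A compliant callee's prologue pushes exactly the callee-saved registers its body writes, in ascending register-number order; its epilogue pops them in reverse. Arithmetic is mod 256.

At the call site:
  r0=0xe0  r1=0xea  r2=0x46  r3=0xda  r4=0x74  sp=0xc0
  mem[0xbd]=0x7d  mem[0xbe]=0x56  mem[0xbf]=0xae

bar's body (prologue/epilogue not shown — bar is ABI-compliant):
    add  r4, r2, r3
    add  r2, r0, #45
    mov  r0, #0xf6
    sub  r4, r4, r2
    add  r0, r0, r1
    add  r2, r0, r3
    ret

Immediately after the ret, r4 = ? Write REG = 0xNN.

prologue: push r0 → mem[0xbf]=0xe0, sp=0xbf
body[0] add  r4, r2, r3 → r4=0x20
body[1] add  r2, r0, #45 → r2=0x0d
body[2] mov  r0, #0xf6 → r0=0xf6
body[3] sub  r4, r4, r2 → r4=0x13
body[4] add  r0, r0, r1 → r0=0xe0
body[5] add  r2, r0, r3 → r2=0xba
epilogue: pop r0=0xe0, sp=0xc0
r4 is caller-saved → body value

REG = 0x13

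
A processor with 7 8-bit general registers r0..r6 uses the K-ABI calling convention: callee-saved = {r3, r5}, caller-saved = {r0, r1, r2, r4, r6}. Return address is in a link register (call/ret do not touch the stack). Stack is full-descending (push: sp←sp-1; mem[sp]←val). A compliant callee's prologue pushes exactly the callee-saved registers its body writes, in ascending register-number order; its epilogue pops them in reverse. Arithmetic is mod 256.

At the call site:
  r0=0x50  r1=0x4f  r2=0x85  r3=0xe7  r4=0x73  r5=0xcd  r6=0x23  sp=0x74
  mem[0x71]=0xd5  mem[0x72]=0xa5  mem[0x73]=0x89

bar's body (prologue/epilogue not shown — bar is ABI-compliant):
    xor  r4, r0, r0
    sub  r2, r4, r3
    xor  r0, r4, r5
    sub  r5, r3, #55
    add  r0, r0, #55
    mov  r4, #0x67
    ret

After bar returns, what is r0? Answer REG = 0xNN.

REG = 0x04

prologue: push r5 → mem[0x73]=0xcd, sp=0x73
body[0] xor  r4, r0, r0 → r4=0x00
body[1] sub  r2, r4, r3 → r2=0x19
body[2] xor  r0, r4, r5 → r0=0xcd
body[3] sub  r5, r3, #55 → r5=0xb0
body[4] add  r0, r0, #55 → r0=0x04
body[5] mov  r4, #0x67 → r4=0x67
epilogue: pop r5=0xcd, sp=0x74
r0 is caller-saved → body value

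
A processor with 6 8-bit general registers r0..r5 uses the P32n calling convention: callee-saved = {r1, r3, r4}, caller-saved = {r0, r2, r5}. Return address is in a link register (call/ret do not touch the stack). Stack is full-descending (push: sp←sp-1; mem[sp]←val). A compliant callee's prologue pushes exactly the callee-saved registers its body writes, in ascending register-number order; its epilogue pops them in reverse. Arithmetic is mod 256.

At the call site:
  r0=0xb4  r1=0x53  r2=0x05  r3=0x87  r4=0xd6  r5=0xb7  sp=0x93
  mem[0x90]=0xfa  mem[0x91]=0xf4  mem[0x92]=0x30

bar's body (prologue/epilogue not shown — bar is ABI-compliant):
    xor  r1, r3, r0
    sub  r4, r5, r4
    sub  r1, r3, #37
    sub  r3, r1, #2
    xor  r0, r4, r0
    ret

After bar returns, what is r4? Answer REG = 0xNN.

REG = 0xd6

prologue: push r1 → mem[0x92]=0x53, sp=0x92
prologue: push r3 → mem[0x91]=0x87, sp=0x91
prologue: push r4 → mem[0x90]=0xd6, sp=0x90
body[0] xor  r1, r3, r0 → r1=0x33
body[1] sub  r4, r5, r4 → r4=0xe1
body[2] sub  r1, r3, #37 → r1=0x62
body[3] sub  r3, r1, #2 → r3=0x60
body[4] xor  r0, r4, r0 → r0=0x55
epilogue: pop r4=0xd6, sp=0x91
epilogue: pop r3=0x87, sp=0x92
epilogue: pop r1=0x53, sp=0x93
r4 is callee-saved → restored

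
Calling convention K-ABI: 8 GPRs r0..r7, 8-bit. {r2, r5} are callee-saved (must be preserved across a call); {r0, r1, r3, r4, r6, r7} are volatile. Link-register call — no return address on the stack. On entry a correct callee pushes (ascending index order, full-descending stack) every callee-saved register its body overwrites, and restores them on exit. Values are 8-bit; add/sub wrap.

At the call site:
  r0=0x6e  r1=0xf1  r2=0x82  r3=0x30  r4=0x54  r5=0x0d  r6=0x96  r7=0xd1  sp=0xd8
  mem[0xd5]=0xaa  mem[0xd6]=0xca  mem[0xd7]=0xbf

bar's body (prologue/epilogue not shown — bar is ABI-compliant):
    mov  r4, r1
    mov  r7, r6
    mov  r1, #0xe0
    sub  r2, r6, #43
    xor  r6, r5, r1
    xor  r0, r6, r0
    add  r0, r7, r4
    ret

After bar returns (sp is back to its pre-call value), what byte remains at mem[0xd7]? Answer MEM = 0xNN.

MEM = 0x82

prologue: push r2 -> mem[0xd7]=0x82, sp=0xd7
body[0] mov  r4, r1 -> r4=0xf1
body[1] mov  r7, r6 -> r7=0x96
body[2] mov  r1, #0xe0 -> r1=0xe0
body[3] sub  r2, r6, #43 -> r2=0x6b
body[4] xor  r6, r5, r1 -> r6=0xed
body[5] xor  r0, r6, r0 -> r0=0x83
body[6] add  r0, r7, r4 -> r0=0x87
epilogue: pop r2=0x82, sp=0xd8
prologue pushed ['r2'] at ['0xd7']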